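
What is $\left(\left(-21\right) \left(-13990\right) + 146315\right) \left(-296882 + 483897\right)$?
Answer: $82306236575$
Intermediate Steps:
$\left(\left(-21\right) \left(-13990\right) + 146315\right) \left(-296882 + 483897\right) = \left(293790 + 146315\right) 187015 = 440105 \cdot 187015 = 82306236575$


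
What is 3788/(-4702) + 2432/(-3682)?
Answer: -6345670/4328191 ≈ -1.4661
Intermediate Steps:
3788/(-4702) + 2432/(-3682) = 3788*(-1/4702) + 2432*(-1/3682) = -1894/2351 - 1216/1841 = -6345670/4328191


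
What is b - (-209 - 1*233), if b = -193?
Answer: 249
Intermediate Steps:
b - (-209 - 1*233) = -193 - (-209 - 1*233) = -193 - (-209 - 233) = -193 - 1*(-442) = -193 + 442 = 249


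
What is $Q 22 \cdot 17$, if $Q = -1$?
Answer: $-374$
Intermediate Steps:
$Q 22 \cdot 17 = \left(-1\right) 22 \cdot 17 = \left(-22\right) 17 = -374$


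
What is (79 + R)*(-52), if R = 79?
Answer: -8216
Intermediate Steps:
(79 + R)*(-52) = (79 + 79)*(-52) = 158*(-52) = -8216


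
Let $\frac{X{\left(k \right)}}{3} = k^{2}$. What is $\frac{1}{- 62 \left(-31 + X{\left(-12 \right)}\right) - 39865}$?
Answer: $- \frac{1}{64727} \approx -1.545 \cdot 10^{-5}$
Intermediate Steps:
$X{\left(k \right)} = 3 k^{2}$
$\frac{1}{- 62 \left(-31 + X{\left(-12 \right)}\right) - 39865} = \frac{1}{- 62 \left(-31 + 3 \left(-12\right)^{2}\right) - 39865} = \frac{1}{- 62 \left(-31 + 3 \cdot 144\right) - 39865} = \frac{1}{- 62 \left(-31 + 432\right) - 39865} = \frac{1}{\left(-62\right) 401 - 39865} = \frac{1}{-24862 - 39865} = \frac{1}{-64727} = - \frac{1}{64727}$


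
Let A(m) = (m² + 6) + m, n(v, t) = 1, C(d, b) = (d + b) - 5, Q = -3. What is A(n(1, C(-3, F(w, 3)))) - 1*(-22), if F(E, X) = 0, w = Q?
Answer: 30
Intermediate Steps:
w = -3
C(d, b) = -5 + b + d (C(d, b) = (b + d) - 5 = -5 + b + d)
A(m) = 6 + m + m² (A(m) = (6 + m²) + m = 6 + m + m²)
A(n(1, C(-3, F(w, 3)))) - 1*(-22) = (6 + 1 + 1²) - 1*(-22) = (6 + 1 + 1) + 22 = 8 + 22 = 30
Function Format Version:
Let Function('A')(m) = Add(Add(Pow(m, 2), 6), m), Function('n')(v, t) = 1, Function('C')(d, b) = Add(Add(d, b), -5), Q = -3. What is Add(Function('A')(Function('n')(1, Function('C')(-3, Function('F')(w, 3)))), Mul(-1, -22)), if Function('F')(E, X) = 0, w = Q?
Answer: 30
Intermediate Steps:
w = -3
Function('C')(d, b) = Add(-5, b, d) (Function('C')(d, b) = Add(Add(b, d), -5) = Add(-5, b, d))
Function('A')(m) = Add(6, m, Pow(m, 2)) (Function('A')(m) = Add(Add(6, Pow(m, 2)), m) = Add(6, m, Pow(m, 2)))
Add(Function('A')(Function('n')(1, Function('C')(-3, Function('F')(w, 3)))), Mul(-1, -22)) = Add(Add(6, 1, Pow(1, 2)), Mul(-1, -22)) = Add(Add(6, 1, 1), 22) = Add(8, 22) = 30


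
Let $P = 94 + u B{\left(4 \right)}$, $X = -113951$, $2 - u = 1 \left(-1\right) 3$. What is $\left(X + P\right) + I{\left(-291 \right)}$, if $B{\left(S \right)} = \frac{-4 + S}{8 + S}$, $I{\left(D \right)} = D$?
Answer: $-114148$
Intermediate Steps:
$B{\left(S \right)} = \frac{-4 + S}{8 + S}$
$u = 5$ ($u = 2 - 1 \left(-1\right) 3 = 2 - \left(-1\right) 3 = 2 - -3 = 2 + 3 = 5$)
$P = 94$ ($P = 94 + 5 \frac{-4 + 4}{8 + 4} = 94 + 5 \cdot \frac{1}{12} \cdot 0 = 94 + 5 \cdot 0 = 94 + 0 = 94$)
$\left(X + P\right) + I{\left(-291 \right)} = \left(-113951 + 94\right) - 291 = -113857 - 291 = -114148$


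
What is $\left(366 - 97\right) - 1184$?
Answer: $-915$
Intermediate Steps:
$\left(366 - 97\right) - 1184 = 269 - 1184 = -915$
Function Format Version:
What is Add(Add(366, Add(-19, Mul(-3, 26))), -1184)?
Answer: -915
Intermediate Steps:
Add(Add(366, Add(-19, Mul(-3, 26))), -1184) = Add(Add(366, Add(-19, -78)), -1184) = Add(Add(366, -97), -1184) = Add(269, -1184) = -915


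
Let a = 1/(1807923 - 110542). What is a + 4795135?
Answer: 8139171041436/1697381 ≈ 4.7951e+6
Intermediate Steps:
a = 1/1697381 ≈ 5.8914e-7
a + 4795135 = 1/1697381 + 4795135 = 8139171041436/1697381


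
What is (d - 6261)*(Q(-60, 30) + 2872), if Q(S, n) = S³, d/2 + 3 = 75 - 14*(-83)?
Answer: 808394504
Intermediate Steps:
d = 2468 (d = -6 + 2*(75 - 14*(-83)) = -6 + 2*(75 + 1162) = -6 + 2*1237 = -6 + 2474 = 2468)
(d - 6261)*(Q(-60, 30) + 2872) = (2468 - 6261)*((-60)³ + 2872) = -3793*(-216000 + 2872) = -3793*(-213128) = 808394504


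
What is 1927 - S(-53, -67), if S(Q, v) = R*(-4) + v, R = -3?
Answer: 1982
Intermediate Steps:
S(Q, v) = 12 + v (S(Q, v) = -3*(-4) + v = 12 + v)
1927 - S(-53, -67) = 1927 - (12 - 67) = 1927 - 1*(-55) = 1927 + 55 = 1982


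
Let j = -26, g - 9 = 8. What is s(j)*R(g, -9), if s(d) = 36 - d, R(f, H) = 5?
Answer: 310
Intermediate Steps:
g = 17 (g = 9 + 8 = 17)
s(j)*R(g, -9) = (36 - 1*(-26))*5 = (36 + 26)*5 = 62*5 = 310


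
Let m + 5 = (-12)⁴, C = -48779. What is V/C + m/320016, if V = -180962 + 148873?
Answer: 11280230873/15610060464 ≈ 0.72263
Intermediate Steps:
V = -32089
m = 20731 (m = -5 + (-12)⁴ = -5 + 20736 = 20731)
V/C + m/320016 = -32089/(-48779) + 20731/320016 = -32089*(-1/48779) + 20731*(1/320016) = 32089/48779 + 20731/320016 = 11280230873/15610060464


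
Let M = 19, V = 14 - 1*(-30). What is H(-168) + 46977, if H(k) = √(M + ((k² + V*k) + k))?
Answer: 46977 + √20683 ≈ 47121.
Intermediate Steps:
V = 44 (V = 14 + 30 = 44)
H(k) = √(19 + k² + 45*k) (H(k) = √(19 + ((k² + 44*k) + k)) = √(19 + (k² + 45*k)) = √(19 + k² + 45*k))
H(-168) + 46977 = √(19 + (-168)² + 45*(-168)) + 46977 = √(19 + 28224 - 7560) + 46977 = √20683 + 46977 = 46977 + √20683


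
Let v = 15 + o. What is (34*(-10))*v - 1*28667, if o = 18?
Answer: -39887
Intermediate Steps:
v = 33 (v = 15 + 18 = 33)
(34*(-10))*v - 1*28667 = (34*(-10))*33 - 1*28667 = -340*33 - 28667 = -11220 - 28667 = -39887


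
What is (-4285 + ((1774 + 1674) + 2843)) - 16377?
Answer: -14371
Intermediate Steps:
(-4285 + ((1774 + 1674) + 2843)) - 16377 = (-4285 + (3448 + 2843)) - 16377 = (-4285 + 6291) - 16377 = 2006 - 16377 = -14371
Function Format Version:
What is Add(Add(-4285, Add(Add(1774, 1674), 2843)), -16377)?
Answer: -14371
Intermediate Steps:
Add(Add(-4285, Add(Add(1774, 1674), 2843)), -16377) = Add(Add(-4285, Add(3448, 2843)), -16377) = Add(Add(-4285, 6291), -16377) = Add(2006, -16377) = -14371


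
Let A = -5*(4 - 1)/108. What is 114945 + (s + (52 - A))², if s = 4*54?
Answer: 242149129/1296 ≈ 1.8684e+5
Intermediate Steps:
A = -5/36 (A = -5*3*(1/108) = -15*1/108 = -5/36 ≈ -0.13889)
s = 216
114945 + (s + (52 - A))² = 114945 + (216 + (52 - 1*(-5/36)))² = 114945 + (216 + (52 + 5/36))² = 114945 + (216 + 1877/36)² = 114945 + (9653/36)² = 114945 + 93180409/1296 = 242149129/1296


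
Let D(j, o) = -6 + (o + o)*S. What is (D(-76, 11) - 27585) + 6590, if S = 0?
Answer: -21001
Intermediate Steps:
D(j, o) = -6 (D(j, o) = -6 + (o + o)*0 = -6 + (2*o)*0 = -6 + 0 = -6)
(D(-76, 11) - 27585) + 6590 = (-6 - 27585) + 6590 = -27591 + 6590 = -21001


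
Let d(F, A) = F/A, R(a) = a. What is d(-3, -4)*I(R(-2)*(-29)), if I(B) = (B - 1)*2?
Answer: 171/2 ≈ 85.500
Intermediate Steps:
I(B) = -2 + 2*B (I(B) = (-1 + B)*2 = -2 + 2*B)
d(-3, -4)*I(R(-2)*(-29)) = (-3/(-4))*(-2 + 2*(-2*(-29))) = (-3*(-1/4))*(-2 + 2*58) = 3*(-2 + 116)/4 = (3/4)*114 = 171/2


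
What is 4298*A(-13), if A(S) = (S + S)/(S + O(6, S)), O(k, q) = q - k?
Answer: 27937/8 ≈ 3492.1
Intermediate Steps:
A(S) = 2*S/(-6 + 2*S) (A(S) = (S + S)/(S + (S - 1*6)) = (2*S)/(S + (S - 6)) = (2*S)/(S + (-6 + S)) = (2*S)/(-6 + 2*S) = 2*S/(-6 + 2*S))
4298*A(-13) = 4298*(-13/(-3 - 13)) = 4298*(-13/(-16)) = 4298*(-13*(-1/16)) = 4298*(13/16) = 27937/8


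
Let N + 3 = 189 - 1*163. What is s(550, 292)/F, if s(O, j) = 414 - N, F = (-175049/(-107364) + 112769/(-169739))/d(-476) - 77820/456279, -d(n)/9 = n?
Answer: -4642755022995231067632/2022484293956381725 ≈ -2295.6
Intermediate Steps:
d(n) = -9*n
N = 23 (N = -3 + (189 - 1*163) = -3 + (189 - 163) = -3 + 26 = 23)
F = -2022484293956381725/11874053767251230352 (F = (-175049/(-107364) + 112769/(-169739))/((-9*(-476))) - 77820/456279 = (-175049*(-1/107364) + 112769*(-1/169739))/4284 - 77820*1/456279 = (175049/107364 - 112769/169739)*(1/4284) - 25940/152093 = (17605311295/18223857996)*(1/4284) - 25940/152093 = 17605311295/78071007654864 - 25940/152093 = -2022484293956381725/11874053767251230352 ≈ -0.17033)
s(O, j) = 391 (s(O, j) = 414 - 1*23 = 414 - 23 = 391)
s(550, 292)/F = 391/(-2022484293956381725/11874053767251230352) = 391*(-11874053767251230352/2022484293956381725) = -4642755022995231067632/2022484293956381725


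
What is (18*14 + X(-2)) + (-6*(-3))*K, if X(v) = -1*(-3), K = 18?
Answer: 579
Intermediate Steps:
X(v) = 3
(18*14 + X(-2)) + (-6*(-3))*K = (18*14 + 3) - 6*(-3)*18 = (252 + 3) + 18*18 = 255 + 324 = 579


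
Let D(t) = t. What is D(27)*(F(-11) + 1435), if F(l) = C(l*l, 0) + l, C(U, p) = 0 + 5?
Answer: 38583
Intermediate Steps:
C(U, p) = 5
F(l) = 5 + l
D(27)*(F(-11) + 1435) = 27*((5 - 11) + 1435) = 27*(-6 + 1435) = 27*1429 = 38583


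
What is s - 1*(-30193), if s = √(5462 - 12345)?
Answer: 30193 + I*√6883 ≈ 30193.0 + 82.964*I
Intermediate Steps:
s = I*√6883 (s = √(-6883) = I*√6883 ≈ 82.964*I)
s - 1*(-30193) = I*√6883 - 1*(-30193) = I*√6883 + 30193 = 30193 + I*√6883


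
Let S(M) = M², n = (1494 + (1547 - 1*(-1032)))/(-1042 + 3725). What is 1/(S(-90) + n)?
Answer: 2683/21736373 ≈ 0.00012343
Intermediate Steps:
n = 4073/2683 (n = (1494 + (1547 + 1032))/2683 = (1494 + 2579)*(1/2683) = 4073*(1/2683) = 4073/2683 ≈ 1.5181)
1/(S(-90) + n) = 1/((-90)² + 4073/2683) = 1/(8100 + 4073/2683) = 1/(21736373/2683) = 2683/21736373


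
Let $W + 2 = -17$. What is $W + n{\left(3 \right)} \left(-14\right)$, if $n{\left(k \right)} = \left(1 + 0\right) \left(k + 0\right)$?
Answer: $-61$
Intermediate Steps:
$W = -19$ ($W = -2 - 17 = -19$)
$n{\left(k \right)} = k$ ($n{\left(k \right)} = 1 k = k$)
$W + n{\left(3 \right)} \left(-14\right) = -19 + 3 \left(-14\right) = -19 - 42 = -61$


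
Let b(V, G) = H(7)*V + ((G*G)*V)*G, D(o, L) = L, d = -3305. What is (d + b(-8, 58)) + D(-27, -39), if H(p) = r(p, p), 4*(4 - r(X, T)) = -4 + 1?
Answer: -1564278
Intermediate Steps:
r(X, T) = 19/4 (r(X, T) = 4 - (-4 + 1)/4 = 4 - ¼*(-3) = 4 + ¾ = 19/4)
H(p) = 19/4
b(V, G) = 19*V/4 + V*G³ (b(V, G) = 19*V/4 + ((G*G)*V)*G = 19*V/4 + (G²*V)*G = 19*V/4 + (V*G²)*G = 19*V/4 + V*G³)
(d + b(-8, 58)) + D(-27, -39) = (-3305 + (¼)*(-8)*(19 + 4*58³)) - 39 = (-3305 + (¼)*(-8)*(19 + 4*195112)) - 39 = (-3305 + (¼)*(-8)*(19 + 780448)) - 39 = (-3305 + (¼)*(-8)*780467) - 39 = (-3305 - 1560934) - 39 = -1564239 - 39 = -1564278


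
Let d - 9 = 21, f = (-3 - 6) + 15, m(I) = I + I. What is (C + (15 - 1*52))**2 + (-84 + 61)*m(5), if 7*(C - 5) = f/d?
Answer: 970411/1225 ≈ 792.17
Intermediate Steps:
m(I) = 2*I
f = 6 (f = -9 + 15 = 6)
d = 30 (d = 9 + 21 = 30)
C = 176/35 (C = 5 + (6/30)/7 = 5 + (6*(1/30))/7 = 5 + (1/7)*(1/5) = 5 + 1/35 = 176/35 ≈ 5.0286)
(C + (15 - 1*52))**2 + (-84 + 61)*m(5) = (176/35 + (15 - 1*52))**2 + (-84 + 61)*(2*5) = (176/35 + (15 - 52))**2 - 23*10 = (176/35 - 37)**2 - 230 = (-1119/35)**2 - 230 = 1252161/1225 - 230 = 970411/1225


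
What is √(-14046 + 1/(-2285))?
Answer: I*√73337328635/2285 ≈ 118.52*I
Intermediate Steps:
√(-14046 + 1/(-2285)) = √(-14046 - 1/2285) = √(-32095111/2285) = I*√73337328635/2285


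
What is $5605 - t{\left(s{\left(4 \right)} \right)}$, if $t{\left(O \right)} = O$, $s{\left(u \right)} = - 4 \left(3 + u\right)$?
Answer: $5633$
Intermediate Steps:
$s{\left(u \right)} = -12 - 4 u$
$5605 - t{\left(s{\left(4 \right)} \right)} = 5605 - \left(-12 - 16\right) = 5605 - -28 = 5605 + 28 = 5633$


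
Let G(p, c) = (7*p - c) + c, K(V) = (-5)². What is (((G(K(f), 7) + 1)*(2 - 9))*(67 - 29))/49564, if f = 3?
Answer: -11704/12391 ≈ -0.94456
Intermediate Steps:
K(V) = 25
G(p, c) = 7*p (G(p, c) = (-c + 7*p) + c = 7*p)
(((G(K(f), 7) + 1)*(2 - 9))*(67 - 29))/49564 = (((7*25 + 1)*(2 - 9))*(67 - 29))/49564 = (((175 + 1)*(-7))*38)*(1/49564) = ((176*(-7))*38)*(1/49564) = -1232*38*(1/49564) = -46816*1/49564 = -11704/12391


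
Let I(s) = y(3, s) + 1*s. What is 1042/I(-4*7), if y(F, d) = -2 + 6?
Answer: -521/12 ≈ -43.417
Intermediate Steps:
y(F, d) = 4
I(s) = 4 + s (I(s) = 4 + 1*s = 4 + s)
1042/I(-4*7) = 1042/(4 - 4*7) = 1042/(4 - 28) = 1042/(-24) = 1042*(-1/24) = -521/12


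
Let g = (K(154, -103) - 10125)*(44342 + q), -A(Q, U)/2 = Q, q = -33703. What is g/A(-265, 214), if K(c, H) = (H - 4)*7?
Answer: -57844243/265 ≈ -2.1828e+5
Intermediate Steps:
K(c, H) = -28 + 7*H (K(c, H) = (-4 + H)*7 = -28 + 7*H)
A(Q, U) = -2*Q
g = -115688486 (g = ((-28 + 7*(-103)) - 10125)*(44342 - 33703) = ((-28 - 721) - 10125)*10639 = (-749 - 10125)*10639 = -10874*10639 = -115688486)
g/A(-265, 214) = -115688486/((-2*(-265))) = -115688486/530 = -115688486*1/530 = -57844243/265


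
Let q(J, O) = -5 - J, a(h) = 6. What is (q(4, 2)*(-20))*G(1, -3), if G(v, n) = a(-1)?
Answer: 1080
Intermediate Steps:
G(v, n) = 6
(q(4, 2)*(-20))*G(1, -3) = ((-5 - 1*4)*(-20))*6 = ((-5 - 4)*(-20))*6 = -9*(-20)*6 = 180*6 = 1080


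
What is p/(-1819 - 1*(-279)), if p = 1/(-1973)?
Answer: 1/3038420 ≈ 3.2912e-7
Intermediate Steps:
p = -1/1973 ≈ -0.00050684
p/(-1819 - 1*(-279)) = -1/(1973*(-1819 - 1*(-279))) = -1/(1973*(-1819 + 279)) = -1/1973/(-1540) = -1/1973*(-1/1540) = 1/3038420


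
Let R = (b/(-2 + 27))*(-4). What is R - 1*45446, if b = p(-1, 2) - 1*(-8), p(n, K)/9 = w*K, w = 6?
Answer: -1136614/25 ≈ -45465.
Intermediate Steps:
p(n, K) = 54*K (p(n, K) = 9*(6*K) = 54*K)
b = 116 (b = 54*2 - 1*(-8) = 108 + 8 = 116)
R = -464/25 (R = (116/(-2 + 27))*(-4) = (116/25)*(-4) = -464/25 ≈ -18.560)
R - 1*45446 = -464/25 - 1*45446 = -464/25 - 45446 = -1136614/25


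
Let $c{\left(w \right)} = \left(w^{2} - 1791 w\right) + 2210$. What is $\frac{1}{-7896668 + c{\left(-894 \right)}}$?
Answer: $- \frac{1}{5494068} \approx -1.8201 \cdot 10^{-7}$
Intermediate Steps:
$c{\left(w \right)} = 2210 + w^{2} - 1791 w$
$\frac{1}{-7896668 + c{\left(-894 \right)}} = \frac{1}{-7896668 + \left(2210 + \left(-894\right)^{2} - -1601154\right)} = \frac{1}{-7896668 + \left(2210 + 799236 + 1601154\right)} = \frac{1}{-7896668 + 2402600} = \frac{1}{-5494068} = - \frac{1}{5494068}$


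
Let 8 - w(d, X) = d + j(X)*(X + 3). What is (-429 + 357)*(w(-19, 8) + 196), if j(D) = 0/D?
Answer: -16056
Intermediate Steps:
j(D) = 0
w(d, X) = 8 - d (w(d, X) = 8 - (d + 0*(X + 3)) = 8 - (d + 0*(3 + X)) = 8 - (d + 0) = 8 - d)
(-429 + 357)*(w(-19, 8) + 196) = (-429 + 357)*((8 - 1*(-19)) + 196) = -72*((8 + 19) + 196) = -72*(27 + 196) = -72*223 = -16056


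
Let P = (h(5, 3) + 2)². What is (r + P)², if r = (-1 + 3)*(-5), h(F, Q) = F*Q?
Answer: 77841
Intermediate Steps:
r = -10 (r = 2*(-5) = -10)
P = 289 (P = (5*3 + 2)² = (15 + 2)² = 17² = 289)
(r + P)² = (-10 + 289)² = 279² = 77841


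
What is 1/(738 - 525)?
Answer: 1/213 ≈ 0.0046948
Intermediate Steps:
1/(738 - 525) = 1/213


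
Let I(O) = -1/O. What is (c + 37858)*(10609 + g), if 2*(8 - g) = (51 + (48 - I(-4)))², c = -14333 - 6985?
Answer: 759678065/8 ≈ 9.4960e+7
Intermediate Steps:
c = -21318
g = -155769/32 (g = 8 - (51 + (48 - (-1)/(-4)))²/2 = 8 - (51 + (48 - (-1)*(-1)/4))²/2 = 8 - (51 + (48 - 1*¼))²/2 = 8 - (51 + (48 - ¼))²/2 = 8 - (51 + 191/4)²/2 = 8 - (395/4)²/2 = 8 - ½*156025/16 = 8 - 156025/32 = -155769/32 ≈ -4867.8)
(c + 37858)*(10609 + g) = (-21318 + 37858)*(10609 - 155769/32) = 16540*(183719/32) = 759678065/8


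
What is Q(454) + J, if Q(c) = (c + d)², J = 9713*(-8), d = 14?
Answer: 141320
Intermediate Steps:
J = -77704
Q(c) = (14 + c)² (Q(c) = (c + 14)² = (14 + c)²)
Q(454) + J = (14 + 454)² - 77704 = 468² - 77704 = 219024 - 77704 = 141320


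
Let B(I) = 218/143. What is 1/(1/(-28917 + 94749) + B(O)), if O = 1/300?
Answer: 724152/1103963 ≈ 0.65596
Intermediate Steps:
O = 1/300 ≈ 0.0033333
B(I) = 218/143 (B(I) = 218*(1/143) = 218/143)
1/(1/(-28917 + 94749) + B(O)) = 1/(1/(-28917 + 94749) + 218/143) = 1/(1/65832 + 218/143) = 1/(1103963/724152) = 724152/1103963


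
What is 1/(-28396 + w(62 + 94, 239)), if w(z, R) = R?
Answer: -1/28157 ≈ -3.5515e-5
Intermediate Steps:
1/(-28396 + w(62 + 94, 239)) = 1/(-28396 + 239) = 1/(-28157) = -1/28157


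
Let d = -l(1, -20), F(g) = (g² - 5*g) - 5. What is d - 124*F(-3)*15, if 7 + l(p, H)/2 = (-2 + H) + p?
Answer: -35284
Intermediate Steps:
F(g) = -5 + g² - 5*g
l(p, H) = -18 + 2*H + 2*p (l(p, H) = -14 + 2*((-2 + H) + p) = -14 + 2*(-2 + H + p) = -14 + (-4 + 2*H + 2*p) = -18 + 2*H + 2*p)
d = 56 (d = -(-18 + 2*(-20) + 2*1) = -(-18 - 40 + 2) = -1*(-56) = 56)
d - 124*F(-3)*15 = 56 - 124*(-5 + (-3)² - 5*(-3))*15 = 56 - 124*(-5 + 9 + 15)*15 = 56 - 2356*15 = 56 - 124*285 = 56 - 35340 = -35284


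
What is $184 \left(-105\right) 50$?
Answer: $-966000$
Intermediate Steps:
$184 \left(-105\right) 50 = \left(-19320\right) 50 = -966000$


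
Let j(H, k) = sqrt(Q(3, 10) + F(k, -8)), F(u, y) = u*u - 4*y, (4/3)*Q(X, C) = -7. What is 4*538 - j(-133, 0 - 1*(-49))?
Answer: 2152 - 3*sqrt(1079)/2 ≈ 2102.7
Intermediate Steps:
Q(X, C) = -21/4 (Q(X, C) = (3/4)*(-7) = -21/4)
F(u, y) = u**2 - 4*y
j(H, k) = sqrt(107/4 + k**2) (j(H, k) = sqrt(-21/4 + (k**2 - 4*(-8))) = sqrt(-21/4 + (k**2 + 32)) = sqrt(-21/4 + (32 + k**2)) = sqrt(107/4 + k**2))
4*538 - j(-133, 0 - 1*(-49)) = 4*538 - sqrt(107 + 4*(0 - 1*(-49))**2)/2 = 2152 - sqrt(107 + 4*(0 + 49)**2)/2 = 2152 - sqrt(107 + 4*49**2)/2 = 2152 - sqrt(107 + 4*2401)/2 = 2152 - sqrt(107 + 9604)/2 = 2152 - sqrt(9711)/2 = 2152 - 3*sqrt(1079)/2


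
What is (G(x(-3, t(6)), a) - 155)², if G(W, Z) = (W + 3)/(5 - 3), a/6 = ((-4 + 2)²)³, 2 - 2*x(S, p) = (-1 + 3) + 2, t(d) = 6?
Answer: 23716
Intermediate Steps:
x(S, p) = -1 (x(S, p) = 1 - ((-1 + 3) + 2)/2 = 1 - (2 + 2)/2 = 1 - ½*4 = 1 - 2 = -1)
a = 384 (a = 6*((-4 + 2)²)³ = 6*((-2)²)³ = 6*4³ = 6*64 = 384)
G(W, Z) = 3/2 + W/2 (G(W, Z) = (3 + W)/2 = (3 + W)*(½) = 3/2 + W/2)
(G(x(-3, t(6)), a) - 155)² = ((3/2 + (½)*(-1)) - 155)² = ((3/2 - ½) - 155)² = (1 - 155)² = (-154)² = 23716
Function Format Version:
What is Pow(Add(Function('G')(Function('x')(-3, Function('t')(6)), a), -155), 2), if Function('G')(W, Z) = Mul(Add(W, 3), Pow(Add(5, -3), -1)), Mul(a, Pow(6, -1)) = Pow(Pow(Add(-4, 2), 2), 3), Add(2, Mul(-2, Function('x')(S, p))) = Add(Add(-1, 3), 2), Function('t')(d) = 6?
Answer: 23716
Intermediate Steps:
Function('x')(S, p) = -1 (Function('x')(S, p) = Add(1, Mul(Rational(-1, 2), Add(Add(-1, 3), 2))) = Add(1, Mul(Rational(-1, 2), Add(2, 2))) = Add(1, Mul(Rational(-1, 2), 4)) = Add(1, -2) = -1)
a = 384 (a = Mul(6, Pow(Pow(Add(-4, 2), 2), 3)) = Mul(6, Pow(Pow(-2, 2), 3)) = Mul(6, Pow(4, 3)) = Mul(6, 64) = 384)
Function('G')(W, Z) = Add(Rational(3, 2), Mul(Rational(1, 2), W)) (Function('G')(W, Z) = Mul(Add(3, W), Pow(2, -1)) = Mul(Add(3, W), Rational(1, 2)) = Add(Rational(3, 2), Mul(Rational(1, 2), W)))
Pow(Add(Function('G')(Function('x')(-3, Function('t')(6)), a), -155), 2) = Pow(Add(Add(Rational(3, 2), Mul(Rational(1, 2), -1)), -155), 2) = Pow(Add(Add(Rational(3, 2), Rational(-1, 2)), -155), 2) = Pow(Add(1, -155), 2) = Pow(-154, 2) = 23716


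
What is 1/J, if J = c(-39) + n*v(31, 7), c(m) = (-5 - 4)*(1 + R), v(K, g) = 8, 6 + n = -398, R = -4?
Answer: -1/3205 ≈ -0.00031201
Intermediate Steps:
n = -404 (n = -6 - 398 = -404)
c(m) = 27 (c(m) = (-5 - 4)*(1 - 4) = -9*(-3) = 27)
J = -3205 (J = 27 - 404*8 = 27 - 3232 = -3205)
1/J = 1/(-3205) = -1/3205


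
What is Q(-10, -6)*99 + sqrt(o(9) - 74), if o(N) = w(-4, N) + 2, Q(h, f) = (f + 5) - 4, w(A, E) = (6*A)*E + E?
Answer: -495 + 3*I*sqrt(31) ≈ -495.0 + 16.703*I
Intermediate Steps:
w(A, E) = E + 6*A*E (w(A, E) = 6*A*E + E = E + 6*A*E)
Q(h, f) = 1 + f (Q(h, f) = (5 + f) - 4 = 1 + f)
o(N) = 2 - 23*N (o(N) = N*(1 + 6*(-4)) + 2 = N*(1 - 24) + 2 = N*(-23) + 2 = -23*N + 2 = 2 - 23*N)
Q(-10, -6)*99 + sqrt(o(9) - 74) = (1 - 6)*99 + sqrt((2 - 23*9) - 74) = -5*99 + sqrt((2 - 207) - 74) = -495 + sqrt(-205 - 74) = -495 + sqrt(-279) = -495 + 3*I*sqrt(31)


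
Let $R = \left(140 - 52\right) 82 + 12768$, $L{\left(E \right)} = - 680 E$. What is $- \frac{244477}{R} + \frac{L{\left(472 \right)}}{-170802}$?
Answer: $- \frac{17671547957}{1706653584} \approx -10.355$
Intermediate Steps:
$R = 19984$ ($R = 88 \cdot 82 + 12768 = 7216 + 12768 = 19984$)
$- \frac{244477}{R} + \frac{L{\left(472 \right)}}{-170802} = - \frac{244477}{19984} + \frac{\left(-680\right) 472}{-170802} = \left(-244477\right) \frac{1}{19984} - - \frac{160480}{85401} = - \frac{244477}{19984} + \frac{160480}{85401} = - \frac{17671547957}{1706653584}$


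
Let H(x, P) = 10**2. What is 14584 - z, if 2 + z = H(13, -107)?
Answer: 14486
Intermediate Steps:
H(x, P) = 100
z = 98 (z = -2 + 100 = 98)
14584 - z = 14584 - 1*98 = 14584 - 98 = 14486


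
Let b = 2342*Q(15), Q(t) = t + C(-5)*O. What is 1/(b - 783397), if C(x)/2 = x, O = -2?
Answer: -1/701427 ≈ -1.4257e-6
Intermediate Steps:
C(x) = 2*x
Q(t) = 20 + t (Q(t) = t + (2*(-5))*(-2) = t - 10*(-2) = t + 20 = 20 + t)
b = 81970 (b = 2342*(20 + 15) = 2342*35 = 81970)
1/(b - 783397) = 1/(81970 - 783397) = 1/(-701427) = -1/701427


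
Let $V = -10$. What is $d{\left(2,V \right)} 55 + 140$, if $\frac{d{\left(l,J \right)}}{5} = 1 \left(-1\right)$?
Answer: $-135$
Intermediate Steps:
$d{\left(l,J \right)} = -5$ ($d{\left(l,J \right)} = 5 \cdot 1 \left(-1\right) = 5 \left(-1\right) = -5$)
$d{\left(2,V \right)} 55 + 140 = \left(-5\right) 55 + 140 = -275 + 140 = -135$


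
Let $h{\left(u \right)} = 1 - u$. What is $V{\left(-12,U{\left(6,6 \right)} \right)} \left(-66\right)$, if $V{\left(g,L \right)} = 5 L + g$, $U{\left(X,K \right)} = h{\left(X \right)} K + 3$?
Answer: $9702$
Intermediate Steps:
$U{\left(X,K \right)} = 3 + K \left(1 - X\right)$ ($U{\left(X,K \right)} = \left(1 - X\right) K + 3 = K \left(1 - X\right) + 3 = 3 + K \left(1 - X\right)$)
$V{\left(g,L \right)} = g + 5 L$
$V{\left(-12,U{\left(6,6 \right)} \right)} \left(-66\right) = \left(-12 + 5 \left(3 - 6 \left(-1 + 6\right)\right)\right) \left(-66\right) = \left(-12 + 5 \left(3 - 6 \cdot 5\right)\right) \left(-66\right) = \left(-12 + 5 \left(3 - 30\right)\right) \left(-66\right) = \left(-12 + 5 \left(-27\right)\right) \left(-66\right) = \left(-12 - 135\right) \left(-66\right) = \left(-147\right) \left(-66\right) = 9702$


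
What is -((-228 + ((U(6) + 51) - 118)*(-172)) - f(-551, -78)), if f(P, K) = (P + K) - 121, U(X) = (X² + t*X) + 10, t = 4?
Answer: -6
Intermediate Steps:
U(X) = 10 + X² + 4*X (U(X) = (X² + 4*X) + 10 = 10 + X² + 4*X)
f(P, K) = -121 + K + P (f(P, K) = (K + P) - 121 = -121 + K + P)
-((-228 + ((U(6) + 51) - 118)*(-172)) - f(-551, -78)) = -((-228 + (((10 + 6² + 4*6) + 51) - 118)*(-172)) - (-121 - 78 - 551)) = -((-228 + (((10 + 36 + 24) + 51) - 118)*(-172)) - 1*(-750)) = -((-228 + ((70 + 51) - 118)*(-172)) + 750) = -((-228 + (121 - 118)*(-172)) + 750) = -((-228 + 3*(-172)) + 750) = -((-228 - 516) + 750) = -(-744 + 750) = -1*6 = -6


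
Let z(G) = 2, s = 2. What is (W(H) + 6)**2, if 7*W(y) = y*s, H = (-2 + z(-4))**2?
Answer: 36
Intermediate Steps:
H = 0 (H = (-2 + 2)**2 = 0**2 = 0)
W(y) = 2*y/7 (W(y) = (y*2)/7 = (2*y)/7 = 2*y/7)
(W(H) + 6)**2 = ((2/7)*0 + 6)**2 = (0 + 6)**2 = 6**2 = 36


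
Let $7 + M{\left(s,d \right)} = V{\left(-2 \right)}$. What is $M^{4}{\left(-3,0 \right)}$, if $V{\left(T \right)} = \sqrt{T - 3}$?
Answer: $\left(7 - i \sqrt{5}\right)^{4} \approx 956.0 - 2754.8 i$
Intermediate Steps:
$V{\left(T \right)} = \sqrt{-3 + T}$
$M{\left(s,d \right)} = -7 + i \sqrt{5}$ ($M{\left(s,d \right)} = -7 + \sqrt{-3 - 2} = -7 + \sqrt{-5} = -7 + i \sqrt{5}$)
$M^{4}{\left(-3,0 \right)} = \left(-7 + i \sqrt{5}\right)^{4}$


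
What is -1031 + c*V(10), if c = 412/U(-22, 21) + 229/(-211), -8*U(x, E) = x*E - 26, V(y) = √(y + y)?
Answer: -1031 + 145926*√5/12871 ≈ -1005.6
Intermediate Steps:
V(y) = √2*√y (V(y) = √(2*y) = √2*√y)
U(x, E) = 13/4 - E*x/8 (U(x, E) = -(x*E - 26)/8 = -(E*x - 26)/8 = -(-26 + E*x)/8 = 13/4 - E*x/8)
c = 72963/12871 (c = 412/(13/4 - ⅛*21*(-22)) + 229/(-211) = 412/(13/4 + 231/4) + 229*(-1/211) = 412/61 - 229/211 = 72963/12871 ≈ 5.6688)
-1031 + c*V(10) = -1031 + 72963*(√2*√10)/12871 = -1031 + 72963*(2*√5)/12871 = -1031 + 145926*√5/12871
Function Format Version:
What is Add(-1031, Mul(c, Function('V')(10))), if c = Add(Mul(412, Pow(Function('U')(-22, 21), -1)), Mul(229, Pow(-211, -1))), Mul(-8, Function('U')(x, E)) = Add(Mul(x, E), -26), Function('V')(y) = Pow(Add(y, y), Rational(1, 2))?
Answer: Add(-1031, Mul(Rational(145926, 12871), Pow(5, Rational(1, 2)))) ≈ -1005.6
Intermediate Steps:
Function('V')(y) = Mul(Pow(2, Rational(1, 2)), Pow(y, Rational(1, 2))) (Function('V')(y) = Pow(Mul(2, y), Rational(1, 2)) = Mul(Pow(2, Rational(1, 2)), Pow(y, Rational(1, 2))))
Function('U')(x, E) = Add(Rational(13, 4), Mul(Rational(-1, 8), E, x)) (Function('U')(x, E) = Mul(Rational(-1, 8), Add(Mul(x, E), -26)) = Mul(Rational(-1, 8), Add(Mul(E, x), -26)) = Mul(Rational(-1, 8), Add(-26, Mul(E, x))) = Add(Rational(13, 4), Mul(Rational(-1, 8), E, x)))
c = Rational(72963, 12871) (c = Add(Mul(412, Pow(Add(Rational(13, 4), Mul(Rational(-1, 8), 21, -22)), -1)), Mul(229, Pow(-211, -1))) = Add(Mul(412, Pow(Add(Rational(13, 4), Rational(231, 4)), -1)), Mul(229, Rational(-1, 211))) = Add(Mul(412, Pow(61, -1)), Rational(-229, 211)) = Add(Mul(412, Rational(1, 61)), Rational(-229, 211)) = Add(Rational(412, 61), Rational(-229, 211)) = Rational(72963, 12871) ≈ 5.6688)
Add(-1031, Mul(c, Function('V')(10))) = Add(-1031, Mul(Rational(72963, 12871), Mul(Pow(2, Rational(1, 2)), Pow(10, Rational(1, 2))))) = Add(-1031, Mul(Rational(72963, 12871), Mul(2, Pow(5, Rational(1, 2))))) = Add(-1031, Mul(Rational(145926, 12871), Pow(5, Rational(1, 2))))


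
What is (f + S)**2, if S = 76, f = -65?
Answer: 121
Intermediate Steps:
(f + S)**2 = (-65 + 76)**2 = 11**2 = 121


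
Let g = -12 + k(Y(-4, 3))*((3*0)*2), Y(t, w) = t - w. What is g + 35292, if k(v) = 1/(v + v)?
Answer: 35280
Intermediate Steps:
k(v) = 1/(2*v)
g = -12 (g = -12 + (1/(2*(-4 - 1*3)))*((3*0)*2) = -12 + (1/(2*(-4 - 3)))*(0*2) = -12 + ((1/2)/(-7))*0 = -12 + ((1/2)*(-1/7))*0 = -12 - 1/14*0 = -12 + 0 = -12)
g + 35292 = -12 + 35292 = 35280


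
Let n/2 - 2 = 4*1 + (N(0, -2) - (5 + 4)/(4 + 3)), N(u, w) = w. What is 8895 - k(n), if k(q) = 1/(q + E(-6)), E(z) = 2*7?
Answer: 1209713/136 ≈ 8895.0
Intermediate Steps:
n = 38/7 (n = 4 + 2*(4*1 + (-2 - (5 + 4)/(4 + 3))) = 4 + 2*(4 + (-2 - 9/7)) = 4 + 2*(4 - 23/7) = 4 + 2*(5/7) = 4 + 10/7 = 38/7 ≈ 5.4286)
E(z) = 14
k(q) = 1/(14 + q) (k(q) = 1/(q + 14) = 1/(14 + q))
8895 - k(n) = 8895 - 1/(14 + 38/7) = 8895 - 1/136/7 = 8895 - 1*7/136 = 8895 - 7/136 = 1209713/136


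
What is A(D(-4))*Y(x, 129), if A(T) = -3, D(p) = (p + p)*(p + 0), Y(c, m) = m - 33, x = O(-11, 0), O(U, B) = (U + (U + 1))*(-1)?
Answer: -288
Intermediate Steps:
O(U, B) = -1 - 2*U (O(U, B) = (U + (1 + U))*(-1) = (1 + 2*U)*(-1) = -1 - 2*U)
x = 21 (x = -1 - 2*(-11) = -1 + 22 = 21)
Y(c, m) = -33 + m
D(p) = 2*p² (D(p) = (2*p)*p = 2*p²)
A(D(-4))*Y(x, 129) = -3*(-33 + 129) = -3*96 = -288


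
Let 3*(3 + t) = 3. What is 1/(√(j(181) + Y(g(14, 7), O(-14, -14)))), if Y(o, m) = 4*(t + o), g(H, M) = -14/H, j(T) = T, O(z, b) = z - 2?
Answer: 1/13 ≈ 0.076923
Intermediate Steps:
t = -2 (t = -3 + (⅓)*3 = -3 + 1 = -2)
O(z, b) = -2 + z
Y(o, m) = -8 + 4*o (Y(o, m) = 4*(-2 + o) = -8 + 4*o)
1/(√(j(181) + Y(g(14, 7), O(-14, -14)))) = 1/(√(181 + (-8 + 4*(-14/14)))) = 1/(√(181 + (-8 + 4*(-14*1/14)))) = 1/(√(181 + (-8 + 4*(-1)))) = 1/(√(181 + (-8 - 4))) = 1/(√(181 - 12)) = 1/(√169) = 1/13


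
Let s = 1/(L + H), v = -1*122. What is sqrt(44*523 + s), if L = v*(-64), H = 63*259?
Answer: sqrt(535733743465)/4825 ≈ 151.70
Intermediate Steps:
v = -122
H = 16317
L = 7808 (L = -122*(-64) = 7808)
s = 1/24125 (s = 1/(7808 + 16317) = 1/24125 ≈ 4.1451e-5)
sqrt(44*523 + s) = sqrt(44*523 + 1/24125) = sqrt(23012 + 1/24125) = sqrt(555164501/24125) = sqrt(535733743465)/4825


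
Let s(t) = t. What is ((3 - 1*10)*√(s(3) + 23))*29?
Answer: -203*√26 ≈ -1035.1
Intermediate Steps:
((3 - 1*10)*√(s(3) + 23))*29 = ((3 - 1*10)*√(3 + 23))*29 = ((3 - 10)*√26)*29 = -7*√26*29 = -203*√26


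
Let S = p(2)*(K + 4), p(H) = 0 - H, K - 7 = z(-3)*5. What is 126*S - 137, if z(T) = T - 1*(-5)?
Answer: -5429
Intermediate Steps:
z(T) = 5 + T (z(T) = T + 5 = 5 + T)
K = 17 (K = 7 + (5 - 3)*5 = 7 + 2*5 = 7 + 10 = 17)
p(H) = -H
S = -42 (S = (-1*2)*(17 + 4) = -2*21 = -42)
126*S - 137 = 126*(-42) - 137 = -5292 - 137 = -5429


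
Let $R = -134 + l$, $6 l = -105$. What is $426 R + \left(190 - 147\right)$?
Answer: $-64496$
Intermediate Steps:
$l = - \frac{35}{2}$ ($l = \frac{1}{6} \left(-105\right) = - \frac{35}{2} \approx -17.5$)
$R = - \frac{303}{2}$ ($R = -134 - \frac{35}{2} = - \frac{303}{2} \approx -151.5$)
$426 R + \left(190 - 147\right) = 426 \left(- \frac{303}{2}\right) + \left(190 - 147\right) = -64539 + 43 = -64496$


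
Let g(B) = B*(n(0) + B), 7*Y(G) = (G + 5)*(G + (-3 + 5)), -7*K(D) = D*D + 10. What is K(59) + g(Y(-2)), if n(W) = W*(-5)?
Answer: -3491/7 ≈ -498.71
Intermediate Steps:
n(W) = -5*W
K(D) = -10/7 - D²/7 (K(D) = -(D*D + 10)/7 = -(D² + 10)/7 = -(10 + D²)/7 = -10/7 - D²/7)
Y(G) = (2 + G)*(5 + G)/7 (Y(G) = ((G + 5)*(G + (-3 + 5)))/7 = ((5 + G)*(G + 2))/7 = ((5 + G)*(2 + G))/7 = ((2 + G)*(5 + G))/7 = (2 + G)*(5 + G)/7)
g(B) = B² (g(B) = B*(-5*0 + B) = B*(0 + B) = B*B = B²)
K(59) + g(Y(-2)) = (-10/7 - ⅐*59²) + (10/7 - 2 + (⅐)*(-2)²)² = (-10/7 - ⅐*3481) + (10/7 - 2 + (⅐)*4)² = (-10/7 - 3481/7) + (10/7 - 2 + 4/7)² = -3491/7 + 0² = -3491/7 + 0 = -3491/7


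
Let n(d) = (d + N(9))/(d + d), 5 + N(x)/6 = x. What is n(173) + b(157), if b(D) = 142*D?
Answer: 7713921/346 ≈ 22295.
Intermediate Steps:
N(x) = -30 + 6*x
n(d) = (24 + d)/(2*d) (n(d) = (d + (-30 + 6*9))/(d + d) = (d + (-30 + 54))/((2*d)) = (d + 24)*(1/(2*d)) = (24 + d)*(1/(2*d)) = (24 + d)/(2*d))
n(173) + b(157) = (½)*(24 + 173)/173 + 142*157 = (½)*(1/173)*197 + 22294 = 197/346 + 22294 = 7713921/346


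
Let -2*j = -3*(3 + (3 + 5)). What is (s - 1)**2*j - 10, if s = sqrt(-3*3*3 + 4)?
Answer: -373 - 33*I*sqrt(23) ≈ -373.0 - 158.26*I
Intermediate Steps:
s = I*sqrt(23) (s = sqrt(-9*3 + 4) = sqrt(-27 + 4) = sqrt(-23) = I*sqrt(23) ≈ 4.7958*I)
j = 33/2 (j = -(-3)*(3 + (3 + 5))/2 = -(-3)*(3 + 8)/2 = -(-3)*11/2 = -1/2*(-33) = 33/2 ≈ 16.500)
(s - 1)**2*j - 10 = (I*sqrt(23) - 1)**2*(33/2) - 10 = (-1 + I*sqrt(23))**2*(33/2) - 10 = 33*(-1 + I*sqrt(23))**2/2 - 10 = -10 + 33*(-1 + I*sqrt(23))**2/2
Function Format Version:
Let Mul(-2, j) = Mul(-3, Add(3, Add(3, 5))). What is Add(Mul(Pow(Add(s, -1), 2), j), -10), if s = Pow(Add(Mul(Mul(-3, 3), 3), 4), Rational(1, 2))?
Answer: Add(-373, Mul(-33, I, Pow(23, Rational(1, 2)))) ≈ Add(-373.00, Mul(-158.26, I))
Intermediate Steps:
s = Mul(I, Pow(23, Rational(1, 2))) (s = Pow(Add(Mul(-9, 3), 4), Rational(1, 2)) = Pow(Add(-27, 4), Rational(1, 2)) = Pow(-23, Rational(1, 2)) = Mul(I, Pow(23, Rational(1, 2))) ≈ Mul(4.7958, I))
j = Rational(33, 2) (j = Mul(Rational(-1, 2), Mul(-3, Add(3, Add(3, 5)))) = Mul(Rational(-1, 2), Mul(-3, Add(3, 8))) = Mul(Rational(-1, 2), Mul(-3, 11)) = Mul(Rational(-1, 2), -33) = Rational(33, 2) ≈ 16.500)
Add(Mul(Pow(Add(s, -1), 2), j), -10) = Add(Mul(Pow(Add(Mul(I, Pow(23, Rational(1, 2))), -1), 2), Rational(33, 2)), -10) = Add(Mul(Pow(Add(-1, Mul(I, Pow(23, Rational(1, 2)))), 2), Rational(33, 2)), -10) = Add(Mul(Rational(33, 2), Pow(Add(-1, Mul(I, Pow(23, Rational(1, 2)))), 2)), -10) = Add(-10, Mul(Rational(33, 2), Pow(Add(-1, Mul(I, Pow(23, Rational(1, 2)))), 2)))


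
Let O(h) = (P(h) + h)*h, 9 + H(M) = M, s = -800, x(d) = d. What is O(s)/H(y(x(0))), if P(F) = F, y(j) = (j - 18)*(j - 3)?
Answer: 256000/9 ≈ 28444.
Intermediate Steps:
y(j) = (-18 + j)*(-3 + j)
H(M) = -9 + M
O(h) = 2*h**2 (O(h) = (h + h)*h = (2*h)*h = 2*h**2)
O(s)/H(y(x(0))) = (2*(-800)**2)/(-9 + (54 + 0**2 - 21*0)) = (2*640000)/(-9 + (54 + 0 + 0)) = 1280000/(-9 + 54) = 1280000/45 = 1280000*(1/45) = 256000/9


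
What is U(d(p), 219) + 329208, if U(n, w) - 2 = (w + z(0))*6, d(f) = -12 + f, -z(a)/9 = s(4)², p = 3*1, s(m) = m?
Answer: 329660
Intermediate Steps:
p = 3
z(a) = -144 (z(a) = -9*4² = -9*16 = -144)
U(n, w) = -862 + 6*w (U(n, w) = 2 + (w - 144)*6 = 2 + (-144 + w)*6 = 2 + (-864 + 6*w) = -862 + 6*w)
U(d(p), 219) + 329208 = (-862 + 6*219) + 329208 = (-862 + 1314) + 329208 = 452 + 329208 = 329660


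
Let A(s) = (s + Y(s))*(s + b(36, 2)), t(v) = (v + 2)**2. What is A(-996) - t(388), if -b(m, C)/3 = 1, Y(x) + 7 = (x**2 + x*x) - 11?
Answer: -1981187082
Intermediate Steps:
Y(x) = -18 + 2*x**2 (Y(x) = -7 + ((x**2 + x*x) - 11) = -7 + ((x**2 + x**2) - 11) = -7 + (2*x**2 - 11) = -7 + (-11 + 2*x**2) = -18 + 2*x**2)
b(m, C) = -3 (b(m, C) = -3*1 = -3)
t(v) = (2 + v)**2
A(s) = (-3 + s)*(-18 + s + 2*s**2) (A(s) = (s + (-18 + 2*s**2))*(s - 3) = (-18 + s + 2*s**2)*(-3 + s) = (-3 + s)*(-18 + s + 2*s**2))
A(-996) - t(388) = (54 - 21*(-996) - 5*(-996)**2 + 2*(-996)**3) - (2 + 388)**2 = (54 + 20916 - 5*992016 + 2*(-988047936)) - 1*390**2 = (54 + 20916 - 4960080 - 1976095872) - 1*152100 = -1981034982 - 152100 = -1981187082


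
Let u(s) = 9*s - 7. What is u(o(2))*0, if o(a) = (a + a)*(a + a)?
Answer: 0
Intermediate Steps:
o(a) = 4*a² (o(a) = (2*a)*(2*a) = 4*a²)
u(s) = -7 + 9*s
u(o(2))*0 = (-7 + 9*(4*2²))*0 = (-7 + 9*(4*4))*0 = (-7 + 9*16)*0 = (-7 + 144)*0 = 137*0 = 0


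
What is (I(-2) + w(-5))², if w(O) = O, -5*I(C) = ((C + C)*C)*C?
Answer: 81/25 ≈ 3.2400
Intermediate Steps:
I(C) = -2*C³/5 (I(C) = -(C + C)*C*C/5 = -(2*C)*C*C/5 = -2*C²*C/5 = -2*C³/5)
(I(-2) + w(-5))² = (-⅖*(-2)³ - 5)² = (-⅖*(-8) - 5)² = (16/5 - 5)² = (-9/5)² = 81/25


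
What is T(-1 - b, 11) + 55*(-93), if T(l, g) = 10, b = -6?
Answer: -5105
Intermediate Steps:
T(-1 - b, 11) + 55*(-93) = 10 + 55*(-93) = 10 - 5115 = -5105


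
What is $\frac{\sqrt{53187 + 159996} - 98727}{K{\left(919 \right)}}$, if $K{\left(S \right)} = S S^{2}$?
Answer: $- \frac{98727}{776151559} + \frac{3 \sqrt{23687}}{776151559} \approx -0.00012661$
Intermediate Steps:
$K{\left(S \right)} = S^{3}$
$\frac{\sqrt{53187 + 159996} - 98727}{K{\left(919 \right)}} = \frac{\sqrt{53187 + 159996} - 98727}{919^{3}} = \frac{\sqrt{213183} - 98727}{776151559} = \left(3 \sqrt{23687} - 98727\right) \frac{1}{776151559} = \left(-98727 + 3 \sqrt{23687}\right) \frac{1}{776151559} = - \frac{98727}{776151559} + \frac{3 \sqrt{23687}}{776151559}$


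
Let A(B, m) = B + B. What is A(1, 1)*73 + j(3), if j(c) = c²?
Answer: 155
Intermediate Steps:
A(B, m) = 2*B
A(1, 1)*73 + j(3) = (2*1)*73 + 3² = 2*73 + 9 = 146 + 9 = 155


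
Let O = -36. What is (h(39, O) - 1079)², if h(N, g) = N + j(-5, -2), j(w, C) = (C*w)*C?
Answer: 1123600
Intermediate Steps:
j(w, C) = w*C²
h(N, g) = -20 + N (h(N, g) = N - 5*(-2)² = N - 5*4 = N - 20 = -20 + N)
(h(39, O) - 1079)² = ((-20 + 39) - 1079)² = (19 - 1079)² = (-1060)² = 1123600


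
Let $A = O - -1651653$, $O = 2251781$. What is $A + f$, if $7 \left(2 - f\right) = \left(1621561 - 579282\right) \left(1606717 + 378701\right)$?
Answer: $-295618880510$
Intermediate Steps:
$f = -295622783944$ ($f = 2 - \frac{\left(1621561 - 579282\right) \left(1606717 + 378701\right)}{7} = 2 - \frac{1042279 \cdot 1985418}{7} = 2 - 295622783946 = -295622783944$)
$A = 3903434$ ($A = 2251781 - -1651653 = 2251781 + 1651653 = 3903434$)
$A + f = 3903434 - 295622783944 = -295618880510$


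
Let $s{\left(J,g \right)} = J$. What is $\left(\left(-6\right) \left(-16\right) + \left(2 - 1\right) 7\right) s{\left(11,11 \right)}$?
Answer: $1133$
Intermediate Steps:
$\left(\left(-6\right) \left(-16\right) + \left(2 - 1\right) 7\right) s{\left(11,11 \right)} = \left(\left(-6\right) \left(-16\right) + \left(2 - 1\right) 7\right) 11 = \left(96 + 1 \cdot 7\right) 11 = \left(96 + 7\right) 11 = 103 \cdot 11 = 1133$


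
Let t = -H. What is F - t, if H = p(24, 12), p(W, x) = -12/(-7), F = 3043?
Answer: 21313/7 ≈ 3044.7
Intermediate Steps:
p(W, x) = 12/7 (p(W, x) = -12*(-1/7) = 12/7)
H = 12/7 ≈ 1.7143
t = -12/7 (t = -1*12/7 = -12/7 ≈ -1.7143)
F - t = 3043 - 1*(-12/7) = 3043 + 12/7 = 21313/7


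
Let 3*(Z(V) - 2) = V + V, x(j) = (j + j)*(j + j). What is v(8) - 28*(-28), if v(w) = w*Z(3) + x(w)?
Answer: 1072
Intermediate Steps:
x(j) = 4*j² (x(j) = (2*j)*(2*j) = 4*j²)
Z(V) = 2 + 2*V/3 (Z(V) = 2 + (V + V)/3 = 2 + (2*V)/3 = 2 + 2*V/3)
v(w) = 4*w + 4*w² (v(w) = w*(2 + (⅔)*3) + 4*w² = w*(2 + 2) + 4*w² = w*4 + 4*w² = 4*w + 4*w²)
v(8) - 28*(-28) = 4*8*(1 + 8) - 28*(-28) = 4*8*9 + 784 = 288 + 784 = 1072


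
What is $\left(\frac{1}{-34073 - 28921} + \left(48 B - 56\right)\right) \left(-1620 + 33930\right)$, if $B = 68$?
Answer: $\frac{1088226384135}{10499} \approx 1.0365 \cdot 10^{8}$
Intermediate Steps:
$\left(\frac{1}{-34073 - 28921} + \left(48 B - 56\right)\right) \left(-1620 + 33930\right) = \left(\frac{1}{-34073 - 28921} + \left(48 \cdot 68 - 56\right)\right) \left(-1620 + 33930\right) = \left(\frac{1}{-62994} + \left(3264 - 56\right)\right) 32310 = \left(- \frac{1}{62994} + 3208\right) 32310 = \frac{202084751}{62994} \cdot 32310 = \frac{1088226384135}{10499}$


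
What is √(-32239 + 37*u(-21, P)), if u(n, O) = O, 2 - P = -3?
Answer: I*√32054 ≈ 179.04*I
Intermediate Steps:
P = 5 (P = 2 - 1*(-3) = 2 + 3 = 5)
√(-32239 + 37*u(-21, P)) = √(-32239 + 37*5) = √(-32239 + 185) = √(-32054) = I*√32054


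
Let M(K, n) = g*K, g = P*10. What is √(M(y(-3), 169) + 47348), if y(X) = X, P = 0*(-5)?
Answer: 2*√11837 ≈ 217.60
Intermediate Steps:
P = 0
g = 0 (g = 0*10 = 0)
M(K, n) = 0 (M(K, n) = 0*K = 0)
√(M(y(-3), 169) + 47348) = √(0 + 47348) = √47348 = 2*√11837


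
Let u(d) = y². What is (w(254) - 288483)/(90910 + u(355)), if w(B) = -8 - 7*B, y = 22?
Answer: -290269/91394 ≈ -3.1760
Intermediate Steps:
u(d) = 484 (u(d) = 22² = 484)
(w(254) - 288483)/(90910 + u(355)) = ((-8 - 7*254) - 288483)/(90910 + 484) = ((-8 - 1778) - 288483)/91394 = (-1786 - 288483)*(1/91394) = -290269*1/91394 = -290269/91394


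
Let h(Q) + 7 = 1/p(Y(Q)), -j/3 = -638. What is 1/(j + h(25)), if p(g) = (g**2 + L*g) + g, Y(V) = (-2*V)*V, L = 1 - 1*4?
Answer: 1565000/2984455001 ≈ 0.00052438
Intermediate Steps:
L = -3 (L = 1 - 4 = -3)
j = 1914 (j = -3*(-638) = 1914)
Y(V) = -2*V**2
p(g) = g**2 - 2*g (p(g) = (g**2 - 3*g) + g = g**2 - 2*g)
h(Q) = -7 - 1/(2*Q**2*(-2 - 2*Q**2)) (h(Q) = -7 + 1/((-2*Q**2)*(-2 - 2*Q**2)) = -7 + 1/(-2*Q**2*(-2 - 2*Q**2)) = -7 - 1/(2*Q**2*(-2 - 2*Q**2)))
1/(j + h(25)) = 1/(1914 + (1/4)*(1 - 28*25**2 - 28*25**4)/(25**2*(1 + 25**2))) = 1/(1914 + (1/4)*(1/625)*(1 - 28*625 - 28*390625)/(1 + 625)) = 1/(1914 + (1/4)*(1/625)*(1 - 17500 - 10937500)/626) = 1/(1914 + (1/4)*(1/625)*(1/626)*(-10954999)) = 1/(1914 - 10954999/1565000) = 1/(2984455001/1565000) = 1565000/2984455001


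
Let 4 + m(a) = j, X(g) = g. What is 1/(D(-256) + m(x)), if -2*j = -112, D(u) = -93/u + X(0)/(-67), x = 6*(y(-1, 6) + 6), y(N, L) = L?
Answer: 256/13405 ≈ 0.019097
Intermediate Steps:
x = 72 (x = 6*(6 + 6) = 6*12 = 72)
D(u) = -93/u (D(u) = -93/u + 0/(-67) = -93/u + 0*(-1/67) = -93/u + 0 = -93/u)
j = 56 (j = -1/2*(-112) = 56)
m(a) = 52 (m(a) = -4 + 56 = 52)
1/(D(-256) + m(x)) = 1/(-93/(-256) + 52) = 1/(-93*(-1/256) + 52) = 1/(93/256 + 52) = 1/(13405/256) = 256/13405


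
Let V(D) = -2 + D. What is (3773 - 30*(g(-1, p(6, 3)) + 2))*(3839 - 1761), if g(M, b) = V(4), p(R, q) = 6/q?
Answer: 7590934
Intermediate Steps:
g(M, b) = 2 (g(M, b) = -2 + 4 = 2)
(3773 - 30*(g(-1, p(6, 3)) + 2))*(3839 - 1761) = (3773 - 30*(2 + 2))*(3839 - 1761) = (3773 - 30*4)*2078 = (3773 - 120)*2078 = 3653*2078 = 7590934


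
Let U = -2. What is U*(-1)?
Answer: 2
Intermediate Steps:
U*(-1) = -2*(-1) = 2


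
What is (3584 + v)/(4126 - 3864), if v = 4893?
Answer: 8477/262 ≈ 32.355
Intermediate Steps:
(3584 + v)/(4126 - 3864) = (3584 + 4893)/(4126 - 3864) = 8477/262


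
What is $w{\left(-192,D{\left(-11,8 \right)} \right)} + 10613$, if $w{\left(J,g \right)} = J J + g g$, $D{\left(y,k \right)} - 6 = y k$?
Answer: $54201$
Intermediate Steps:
$D{\left(y,k \right)} = 6 + k y$ ($D{\left(y,k \right)} = 6 + y k = 6 + k y$)
$w{\left(J,g \right)} = J^{2} + g^{2}$
$w{\left(-192,D{\left(-11,8 \right)} \right)} + 10613 = \left(\left(-192\right)^{2} + \left(6 + 8 \left(-11\right)\right)^{2}\right) + 10613 = \left(36864 + \left(6 - 88\right)^{2}\right) + 10613 = \left(36864 + \left(-82\right)^{2}\right) + 10613 = \left(36864 + 6724\right) + 10613 = 43588 + 10613 = 54201$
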